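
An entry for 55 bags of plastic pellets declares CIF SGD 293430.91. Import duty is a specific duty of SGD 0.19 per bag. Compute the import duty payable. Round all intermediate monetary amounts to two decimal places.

Import duty = 55 × 0.19 = 10.45

Import duty: SGD 10.45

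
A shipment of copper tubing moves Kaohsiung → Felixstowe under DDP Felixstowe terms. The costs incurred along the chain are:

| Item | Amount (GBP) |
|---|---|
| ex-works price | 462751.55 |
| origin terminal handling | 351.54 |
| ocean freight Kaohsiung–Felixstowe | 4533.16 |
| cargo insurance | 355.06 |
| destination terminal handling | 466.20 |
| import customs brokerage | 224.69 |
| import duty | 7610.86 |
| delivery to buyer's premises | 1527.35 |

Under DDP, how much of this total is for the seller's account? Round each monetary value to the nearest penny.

DDP: the seller bears all costs including import duty.
Seller's account: goods 462751.55 + origin terminal 351.54 + freight 4533.16 + insurance 355.06 + destination terminal 466.20 + brokerage 224.69 + duty 7610.86 + delivery 1527.35 = 477820.41
Buyer's account: 0.00

Seller's account: GBP 477820.41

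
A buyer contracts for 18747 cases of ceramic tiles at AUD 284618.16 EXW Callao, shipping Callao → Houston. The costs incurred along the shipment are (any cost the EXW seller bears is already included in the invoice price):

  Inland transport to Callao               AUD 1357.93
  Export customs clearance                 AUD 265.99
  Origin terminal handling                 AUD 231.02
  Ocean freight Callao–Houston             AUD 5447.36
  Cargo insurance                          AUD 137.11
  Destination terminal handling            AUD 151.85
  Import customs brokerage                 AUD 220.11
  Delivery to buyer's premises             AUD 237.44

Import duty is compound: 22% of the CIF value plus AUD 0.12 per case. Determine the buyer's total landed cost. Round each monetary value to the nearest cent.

Total landed cost: AUD 359169.28

EXW: the seller makes goods available at their premises; the buyer bears all onward costs.
CIF value = EXW price + inland to port + export clearance + origin terminal + freight + insurance = 284618.16 + 1357.93 + 265.99 + 231.02 + 5447.36 + 137.11 = 292057.57
Ad valorem component: 292057.57 × 22% = 64252.67
Specific component: 18747 × 0.12 = 2249.64
Import duty = 64252.67 + 2249.64 = 66502.31
Buyer bears: inland to port 1357.93 + export clearance 265.99 + origin terminal 231.02 + freight 5447.36 + insurance 137.11 + destination terminal 151.85 + brokerage 220.11 + delivery 237.44 + duty 66502.31 = 74551.12
Landed cost = invoice 284618.16 + 74551.12 = 359169.28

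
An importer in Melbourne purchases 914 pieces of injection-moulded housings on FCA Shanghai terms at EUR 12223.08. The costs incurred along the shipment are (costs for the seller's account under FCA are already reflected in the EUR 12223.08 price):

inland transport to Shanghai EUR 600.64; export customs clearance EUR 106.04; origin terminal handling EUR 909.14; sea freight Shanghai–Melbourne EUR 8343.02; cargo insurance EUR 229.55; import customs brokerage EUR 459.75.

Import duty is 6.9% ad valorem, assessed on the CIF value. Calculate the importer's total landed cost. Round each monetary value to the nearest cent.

Total landed cost: EUR 23662.17

FCA: the seller delivers export-cleared goods to the carrier; the buyer bears costs from that point.
Already in the invoice (seller's account under FCA): inland to port, export clearance — exclude.
CIF value = FCA price + origin terminal + freight + insurance = 12223.08 + 909.14 + 8343.02 + 229.55 = 21704.79
Import duty = 21704.79 × 6.9% = 1497.63
Buyer bears: origin terminal 909.14 + freight 8343.02 + insurance 229.55 + brokerage 459.75 + duty 1497.63 = 11439.09
Landed cost = invoice 12223.08 + 11439.09 = 23662.17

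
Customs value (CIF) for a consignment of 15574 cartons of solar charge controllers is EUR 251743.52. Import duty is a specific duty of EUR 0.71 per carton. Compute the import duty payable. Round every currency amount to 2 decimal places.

Import duty: EUR 11057.54

Import duty = 15574 × 0.71 = 11057.54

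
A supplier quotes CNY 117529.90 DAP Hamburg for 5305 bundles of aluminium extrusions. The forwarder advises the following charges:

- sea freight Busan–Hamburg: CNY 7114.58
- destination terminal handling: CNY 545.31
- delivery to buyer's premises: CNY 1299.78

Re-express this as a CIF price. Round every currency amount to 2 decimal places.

CIF price: CNY 115684.81

Not relevant to the conversion: freight — on the seller under both DAP and CIF; already in the DAP price and stays in the CIF price.
From DAP to CIF, the seller no longer bears: destination terminal, delivery.
CIF price = 117529.90 − 545.31 − 1299.78 = 115684.81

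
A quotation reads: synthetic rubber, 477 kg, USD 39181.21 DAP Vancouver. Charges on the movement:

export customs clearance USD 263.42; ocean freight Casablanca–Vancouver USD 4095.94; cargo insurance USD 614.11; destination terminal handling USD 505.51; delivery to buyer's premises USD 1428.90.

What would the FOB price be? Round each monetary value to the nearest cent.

FOB price: USD 32536.75

Not relevant to the conversion: export clearance — on the seller under both DAP and FOB; already in the DAP price and stays in the FOB price.
From DAP to FOB, the seller no longer bears: freight, insurance, destination terminal, delivery.
FOB price = 39181.21 − 4095.94 − 614.11 − 505.51 − 1428.90 = 32536.75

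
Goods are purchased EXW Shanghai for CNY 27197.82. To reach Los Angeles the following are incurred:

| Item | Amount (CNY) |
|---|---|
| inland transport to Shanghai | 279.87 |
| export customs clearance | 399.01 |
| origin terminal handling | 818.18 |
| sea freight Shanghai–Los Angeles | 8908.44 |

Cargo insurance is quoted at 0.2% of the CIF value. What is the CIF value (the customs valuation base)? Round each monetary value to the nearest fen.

Let C be the CIF value. C = EXW price + pre-shipment costs + freight + 0.2% × C
C − 0.2% × C = 27197.82 + 279.87 + 399.01 + 818.18 + 8908.44
0.998 × C = 37603.32
C = 37603.32 / 0.998 = 37678.68
Insurance premium = 0.2% × 37678.68 = 75.36

CIF value: CNY 37678.68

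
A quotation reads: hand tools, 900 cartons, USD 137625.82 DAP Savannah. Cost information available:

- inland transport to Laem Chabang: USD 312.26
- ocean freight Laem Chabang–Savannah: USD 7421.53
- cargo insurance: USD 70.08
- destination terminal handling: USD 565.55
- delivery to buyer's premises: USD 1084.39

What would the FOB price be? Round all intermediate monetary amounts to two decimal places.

Not relevant to the conversion: inland to port — on the seller under both DAP and FOB; already in the DAP price and stays in the FOB price.
From DAP to FOB, the seller no longer bears: freight, insurance, destination terminal, delivery.
FOB price = 137625.82 − 7421.53 − 70.08 − 565.55 − 1084.39 = 128484.27

FOB price: USD 128484.27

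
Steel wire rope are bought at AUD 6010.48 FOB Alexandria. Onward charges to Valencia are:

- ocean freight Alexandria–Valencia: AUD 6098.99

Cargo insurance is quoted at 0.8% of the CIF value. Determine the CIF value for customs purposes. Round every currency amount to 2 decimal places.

Let C be the CIF value. C = FOB price + freight + 0.8% × C
C − 0.8% × C = 6010.48 + 6098.99
0.992 × C = 12109.47
C = 12109.47 / 0.992 = 12207.13
Insurance premium = 0.8% × 12207.13 = 97.66

CIF value: AUD 12207.13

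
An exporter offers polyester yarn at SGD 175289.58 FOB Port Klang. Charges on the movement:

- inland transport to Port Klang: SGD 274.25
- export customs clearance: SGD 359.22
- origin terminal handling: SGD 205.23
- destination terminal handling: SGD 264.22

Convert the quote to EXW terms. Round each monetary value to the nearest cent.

EXW price: SGD 174450.88

Not relevant to the conversion: destination terminal — on the buyer under both terms; not part of either seller's price.
From FOB to EXW, the seller no longer bears: inland to port, export clearance, origin terminal.
EXW price = 175289.58 − 274.25 − 359.22 − 205.23 = 174450.88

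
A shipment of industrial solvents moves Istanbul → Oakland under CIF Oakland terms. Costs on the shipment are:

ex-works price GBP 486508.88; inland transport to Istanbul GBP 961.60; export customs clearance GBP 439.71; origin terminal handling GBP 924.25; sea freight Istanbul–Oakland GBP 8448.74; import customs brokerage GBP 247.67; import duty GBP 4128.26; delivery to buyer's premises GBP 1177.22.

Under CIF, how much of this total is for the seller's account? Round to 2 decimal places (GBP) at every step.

Seller's account: GBP 497283.18

CIF: the seller pays costs through ocean freight and marine insurance to the destination port.
Seller's account: goods 486508.88 + inland to port 961.60 + export clearance 439.71 + origin terminal 924.25 + freight 8448.74 = 497283.18
Buyer's account: brokerage 247.67 + duty 4128.26 + delivery 1177.22 = 5553.15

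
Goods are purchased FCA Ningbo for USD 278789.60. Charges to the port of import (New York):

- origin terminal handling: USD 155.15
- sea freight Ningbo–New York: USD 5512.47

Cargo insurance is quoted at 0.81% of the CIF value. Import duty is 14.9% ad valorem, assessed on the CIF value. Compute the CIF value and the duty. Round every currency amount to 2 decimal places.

Let C be the CIF value. C = FCA price + pre-shipment costs + freight + 0.81% × C
C − 0.81% × C = 278789.60 + 155.15 + 5512.47
0.9919 × C = 284457.22
C = 284457.22 / 0.9919 = 286780.14
Insurance premium = 0.81% × 286780.14 = 2322.92
Import duty = 286780.14 × 14.9% = 42730.24

CIF value: USD 286780.14; import duty: USD 42730.24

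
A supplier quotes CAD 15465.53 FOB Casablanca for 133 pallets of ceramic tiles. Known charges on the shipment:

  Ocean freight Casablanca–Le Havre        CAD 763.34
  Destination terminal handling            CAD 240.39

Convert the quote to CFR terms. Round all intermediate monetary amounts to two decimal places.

CFR price: CAD 16228.87

Not relevant to the conversion: destination terminal — on the buyer under both terms; not part of either seller's price.
From FOB to CFR, the seller additionally bears: freight.
CFR price = 15465.53 + 763.34 = 16228.87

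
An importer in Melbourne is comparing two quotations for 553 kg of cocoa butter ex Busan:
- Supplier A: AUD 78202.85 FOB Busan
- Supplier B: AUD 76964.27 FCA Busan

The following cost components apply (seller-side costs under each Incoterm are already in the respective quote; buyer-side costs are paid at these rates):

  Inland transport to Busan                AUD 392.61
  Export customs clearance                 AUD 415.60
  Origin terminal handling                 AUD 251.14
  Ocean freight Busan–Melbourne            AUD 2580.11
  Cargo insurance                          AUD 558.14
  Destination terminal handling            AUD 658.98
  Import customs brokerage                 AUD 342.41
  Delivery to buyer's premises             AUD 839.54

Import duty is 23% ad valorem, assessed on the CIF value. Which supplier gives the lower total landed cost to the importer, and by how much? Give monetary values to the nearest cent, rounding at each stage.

Supplier B is cheaper by AUD 1214.55

Supplier A (FOB):
CIF value = FOB price + freight + insurance = 78202.85 + 2580.11 + 558.14 = 81341.10
Import duty = 81341.10 × 23% = 18708.45
Buyer bears (A): 2580.11 + 558.14 + 658.98 + 342.41 + 839.54 = 4979.18
Landed cost (A) = invoice 78202.85 + 4979.18 + duty 18708.45 = 101890.48
Supplier B (FCA):
CIF value = FCA price + origin terminal + freight + insurance = 76964.27 + 251.14 + 2580.11 + 558.14 = 80353.66
Import duty = 80353.66 × 23% = 18481.34
Buyer bears (B): 251.14 + 2580.11 + 558.14 + 658.98 + 342.41 + 839.54 = 5230.32
Landed cost (B) = invoice 76964.27 + 5230.32 + duty 18481.34 = 100675.93
Difference = |101890.48 − 100675.93| = 1214.55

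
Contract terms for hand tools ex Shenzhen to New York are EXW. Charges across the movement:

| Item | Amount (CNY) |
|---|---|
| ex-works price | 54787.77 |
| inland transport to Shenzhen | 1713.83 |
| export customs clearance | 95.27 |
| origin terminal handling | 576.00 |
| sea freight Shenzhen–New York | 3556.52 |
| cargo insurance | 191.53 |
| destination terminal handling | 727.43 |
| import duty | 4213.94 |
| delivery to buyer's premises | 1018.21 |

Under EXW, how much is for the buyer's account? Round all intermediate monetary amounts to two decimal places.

Buyer's account: CNY 12092.73

EXW: the seller makes goods available at their premises; the buyer bears all onward costs.
Seller's account: goods 54787.77 = 54787.77
Buyer's account: inland to port 1713.83 + export clearance 95.27 + origin terminal 576.00 + freight 3556.52 + insurance 191.53 + destination terminal 727.43 + duty 4213.94 + delivery 1018.21 = 12092.73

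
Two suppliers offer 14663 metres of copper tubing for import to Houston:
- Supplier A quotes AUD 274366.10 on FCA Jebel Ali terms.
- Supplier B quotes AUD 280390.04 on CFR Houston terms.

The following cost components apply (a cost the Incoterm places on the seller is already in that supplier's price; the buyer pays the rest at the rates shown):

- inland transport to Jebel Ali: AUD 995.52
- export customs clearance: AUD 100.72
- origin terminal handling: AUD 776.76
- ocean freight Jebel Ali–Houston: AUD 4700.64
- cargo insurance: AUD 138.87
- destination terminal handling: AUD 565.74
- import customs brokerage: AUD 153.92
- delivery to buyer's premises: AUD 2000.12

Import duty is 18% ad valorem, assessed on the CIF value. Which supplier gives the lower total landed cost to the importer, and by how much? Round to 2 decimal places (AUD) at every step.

Supplier A (FCA):
CIF value = FCA price + origin terminal + freight + insurance = 274366.10 + 776.76 + 4700.64 + 138.87 = 279982.37
Import duty = 279982.37 × 18% = 50396.83
Buyer bears (A): 776.76 + 4700.64 + 138.87 + 565.74 + 153.92 + 2000.12 = 8336.05
Landed cost (A) = invoice 274366.10 + 8336.05 + duty 50396.83 = 333098.98
Supplier B (CFR):
CIF value = CFR price + insurance = 280390.04 + 138.87 = 280528.91
Import duty = 280528.91 × 18% = 50495.20
Buyer bears (B): 138.87 + 565.74 + 153.92 + 2000.12 = 2858.65
Landed cost (B) = invoice 280390.04 + 2858.65 + duty 50495.20 = 333743.89
Difference = |333098.98 − 333743.89| = 644.91

Supplier A is cheaper by AUD 644.91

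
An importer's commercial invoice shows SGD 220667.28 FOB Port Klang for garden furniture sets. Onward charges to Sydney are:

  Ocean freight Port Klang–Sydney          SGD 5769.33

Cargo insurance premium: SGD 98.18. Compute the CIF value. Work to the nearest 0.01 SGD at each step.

CIF value: SGD 226534.79

CIF = FOB price + freight + insurance
CIF = 220667.28 + 5769.33 + 98.18 = 226534.79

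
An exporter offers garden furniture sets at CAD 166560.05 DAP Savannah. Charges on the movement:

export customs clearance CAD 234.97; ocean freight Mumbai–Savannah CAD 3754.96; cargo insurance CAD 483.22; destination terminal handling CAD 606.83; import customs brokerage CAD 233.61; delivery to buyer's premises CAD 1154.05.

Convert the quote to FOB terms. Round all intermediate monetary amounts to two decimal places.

Not relevant to the conversion: export clearance — on the seller under both DAP and FOB; already in the DAP price and stays in the FOB price. brokerage — on the buyer under both terms; not part of either seller's price.
From DAP to FOB, the seller no longer bears: freight, insurance, destination terminal, delivery.
FOB price = 166560.05 − 3754.96 − 483.22 − 606.83 − 1154.05 = 160560.99

FOB price: CAD 160560.99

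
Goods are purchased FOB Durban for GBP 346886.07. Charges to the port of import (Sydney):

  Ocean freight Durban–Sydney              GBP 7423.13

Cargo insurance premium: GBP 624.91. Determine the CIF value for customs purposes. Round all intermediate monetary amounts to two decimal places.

CIF value: GBP 354934.11

CIF = FOB price + freight + insurance
CIF = 346886.07 + 7423.13 + 624.91 = 354934.11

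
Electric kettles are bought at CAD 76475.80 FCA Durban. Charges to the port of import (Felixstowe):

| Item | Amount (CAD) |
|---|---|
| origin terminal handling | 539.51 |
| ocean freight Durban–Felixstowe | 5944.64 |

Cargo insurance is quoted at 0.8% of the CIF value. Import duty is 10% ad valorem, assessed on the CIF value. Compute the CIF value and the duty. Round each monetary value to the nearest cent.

CIF value: CAD 83628.98; import duty: CAD 8362.90

Let C be the CIF value. C = FCA price + pre-shipment costs + freight + 0.8% × C
C − 0.8% × C = 76475.80 + 539.51 + 5944.64
0.992 × C = 82959.95
C = 82959.95 / 0.992 = 83628.98
Insurance premium = 0.8% × 83628.98 = 669.03
Import duty = 83628.98 × 10% = 8362.90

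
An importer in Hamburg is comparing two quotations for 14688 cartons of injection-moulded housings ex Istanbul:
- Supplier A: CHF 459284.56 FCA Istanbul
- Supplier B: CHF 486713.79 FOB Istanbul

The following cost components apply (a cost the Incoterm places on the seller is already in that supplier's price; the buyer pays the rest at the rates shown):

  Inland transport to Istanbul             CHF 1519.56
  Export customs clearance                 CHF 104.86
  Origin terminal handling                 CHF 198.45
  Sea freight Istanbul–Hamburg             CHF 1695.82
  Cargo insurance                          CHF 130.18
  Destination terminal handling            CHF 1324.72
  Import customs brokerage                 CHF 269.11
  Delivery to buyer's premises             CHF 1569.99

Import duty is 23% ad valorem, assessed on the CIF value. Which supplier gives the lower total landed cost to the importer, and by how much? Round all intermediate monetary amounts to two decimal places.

Supplier A (FCA):
CIF value = FCA price + origin terminal + freight + insurance = 459284.56 + 198.45 + 1695.82 + 130.18 = 461309.01
Import duty = 461309.01 × 23% = 106101.07
Buyer bears (A): 198.45 + 1695.82 + 130.18 + 1324.72 + 269.11 + 1569.99 = 5188.27
Landed cost (A) = invoice 459284.56 + 5188.27 + duty 106101.07 = 570573.90
Supplier B (FOB):
CIF value = FOB price + freight + insurance = 486713.79 + 1695.82 + 130.18 = 488539.79
Import duty = 488539.79 × 23% = 112364.15
Buyer bears (B): 1695.82 + 130.18 + 1324.72 + 269.11 + 1569.99 = 4989.82
Landed cost (B) = invoice 486713.79 + 4989.82 + duty 112364.15 = 604067.76
Difference = |570573.90 − 604067.76| = 33493.86

Supplier A is cheaper by CHF 33493.86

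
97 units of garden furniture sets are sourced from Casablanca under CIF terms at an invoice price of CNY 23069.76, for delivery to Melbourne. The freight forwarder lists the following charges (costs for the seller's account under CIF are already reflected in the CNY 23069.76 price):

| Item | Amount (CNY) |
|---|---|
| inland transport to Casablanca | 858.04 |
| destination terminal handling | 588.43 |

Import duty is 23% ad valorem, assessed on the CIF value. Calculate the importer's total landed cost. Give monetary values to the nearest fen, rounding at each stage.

Total landed cost: CNY 28964.23

CIF: the seller pays costs through ocean freight and marine insurance to the destination port.
Already in the invoice (seller's account under CIF): inland to port — exclude.
The CIF price already equals the CIF value: 23069.76
Import duty = 23069.76 × 23% = 5306.04
Buyer bears: destination terminal 588.43 + duty 5306.04 = 5894.47
Landed cost = invoice 23069.76 + 5894.47 = 28964.23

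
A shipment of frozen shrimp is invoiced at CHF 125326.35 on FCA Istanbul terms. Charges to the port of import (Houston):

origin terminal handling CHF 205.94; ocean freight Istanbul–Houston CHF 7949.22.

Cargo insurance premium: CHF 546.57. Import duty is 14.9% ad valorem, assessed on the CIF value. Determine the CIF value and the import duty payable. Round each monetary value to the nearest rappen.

CIF = FCA price + pre-shipment costs + freight + insurance
CIF = 125326.35 + 205.94 + 7949.22 + 546.57 = 134028.08
Import duty = 134028.08 × 14.9% = 19970.18

CIF value: CHF 134028.08; import duty: CHF 19970.18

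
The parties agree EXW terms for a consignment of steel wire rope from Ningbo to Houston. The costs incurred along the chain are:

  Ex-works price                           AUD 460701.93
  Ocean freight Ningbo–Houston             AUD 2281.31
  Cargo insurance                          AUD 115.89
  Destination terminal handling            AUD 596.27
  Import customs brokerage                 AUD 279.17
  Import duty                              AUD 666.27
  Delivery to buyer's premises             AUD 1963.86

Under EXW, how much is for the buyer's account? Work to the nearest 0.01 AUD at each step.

EXW: the seller makes goods available at their premises; the buyer bears all onward costs.
Seller's account: goods 460701.93 = 460701.93
Buyer's account: freight 2281.31 + insurance 115.89 + destination terminal 596.27 + brokerage 279.17 + duty 666.27 + delivery 1963.86 = 5902.77

Buyer's account: AUD 5902.77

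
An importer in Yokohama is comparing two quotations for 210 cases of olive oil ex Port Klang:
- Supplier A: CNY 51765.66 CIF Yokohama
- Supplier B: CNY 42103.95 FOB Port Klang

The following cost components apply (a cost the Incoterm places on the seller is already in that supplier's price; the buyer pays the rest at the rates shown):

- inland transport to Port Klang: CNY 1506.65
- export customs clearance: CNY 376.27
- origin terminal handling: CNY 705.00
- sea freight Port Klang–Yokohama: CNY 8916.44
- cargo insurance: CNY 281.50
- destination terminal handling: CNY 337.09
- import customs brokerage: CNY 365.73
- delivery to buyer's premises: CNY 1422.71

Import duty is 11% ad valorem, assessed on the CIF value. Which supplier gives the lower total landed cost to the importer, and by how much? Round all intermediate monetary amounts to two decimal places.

Supplier A (CIF):
The CIF price already equals the CIF value: 51765.66
Import duty = 51765.66 × 11% = 5694.22
Buyer bears (A): 337.09 + 365.73 + 1422.71 = 2125.53
Landed cost (A) = invoice 51765.66 + 2125.53 + duty 5694.22 = 59585.41
Supplier B (FOB):
CIF value = FOB price + freight + insurance = 42103.95 + 8916.44 + 281.50 = 51301.89
Import duty = 51301.89 × 11% = 5643.21
Buyer bears (B): 8916.44 + 281.50 + 337.09 + 365.73 + 1422.71 = 11323.47
Landed cost (B) = invoice 42103.95 + 11323.47 + duty 5643.21 = 59070.63
Difference = |59585.41 − 59070.63| = 514.78

Supplier B is cheaper by CNY 514.78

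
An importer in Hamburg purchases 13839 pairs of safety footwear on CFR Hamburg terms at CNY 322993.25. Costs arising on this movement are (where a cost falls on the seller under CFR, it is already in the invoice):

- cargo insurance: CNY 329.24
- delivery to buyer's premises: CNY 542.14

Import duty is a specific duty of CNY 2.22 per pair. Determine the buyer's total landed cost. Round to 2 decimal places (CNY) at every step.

Total landed cost: CNY 354587.21

CFR: the seller pays costs through ocean freight to the destination port, but not insurance.
CIF value = CFR price + insurance = 322993.25 + 329.24 = 323322.49
Import duty = 13839 × 2.22 = 30722.58
Buyer bears: insurance 329.24 + delivery 542.14 + duty 30722.58 = 31593.96
Landed cost = invoice 322993.25 + 31593.96 = 354587.21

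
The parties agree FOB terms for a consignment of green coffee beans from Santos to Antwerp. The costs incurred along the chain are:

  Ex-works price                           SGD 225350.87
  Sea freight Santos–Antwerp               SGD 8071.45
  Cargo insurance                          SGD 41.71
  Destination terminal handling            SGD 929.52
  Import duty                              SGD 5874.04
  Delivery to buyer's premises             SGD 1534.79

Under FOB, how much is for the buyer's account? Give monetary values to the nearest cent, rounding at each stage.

FOB: the seller bears costs until goods are on board at the origin port; the buyer bears freight, insurance and all costs thereafter.
Seller's account: goods 225350.87 = 225350.87
Buyer's account: freight 8071.45 + insurance 41.71 + destination terminal 929.52 + duty 5874.04 + delivery 1534.79 = 16451.51

Buyer's account: SGD 16451.51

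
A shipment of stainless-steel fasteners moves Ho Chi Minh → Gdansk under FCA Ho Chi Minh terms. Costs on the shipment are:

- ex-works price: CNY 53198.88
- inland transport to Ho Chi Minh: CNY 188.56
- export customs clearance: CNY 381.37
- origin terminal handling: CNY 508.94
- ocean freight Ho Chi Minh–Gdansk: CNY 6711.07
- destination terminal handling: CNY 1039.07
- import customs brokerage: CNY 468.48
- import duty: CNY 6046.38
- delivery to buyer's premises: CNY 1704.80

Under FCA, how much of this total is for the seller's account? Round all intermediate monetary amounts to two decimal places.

FCA: the seller delivers export-cleared goods to the carrier; the buyer bears costs from that point.
Seller's account: goods 53198.88 + inland to port 188.56 + export clearance 381.37 = 53768.81
Buyer's account: origin terminal 508.94 + freight 6711.07 + destination terminal 1039.07 + brokerage 468.48 + duty 6046.38 + delivery 1704.80 = 16478.74

Seller's account: CNY 53768.81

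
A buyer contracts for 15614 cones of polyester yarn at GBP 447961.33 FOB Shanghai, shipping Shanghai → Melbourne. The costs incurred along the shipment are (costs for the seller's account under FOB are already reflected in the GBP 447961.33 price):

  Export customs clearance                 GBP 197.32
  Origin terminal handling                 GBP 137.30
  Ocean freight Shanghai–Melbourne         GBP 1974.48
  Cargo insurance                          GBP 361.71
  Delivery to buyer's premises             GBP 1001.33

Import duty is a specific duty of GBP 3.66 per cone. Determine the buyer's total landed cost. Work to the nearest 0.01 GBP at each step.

FOB: the seller bears costs until goods are on board at the origin port; the buyer bears freight, insurance and all costs thereafter.
Already in the invoice (seller's account under FOB): export clearance, origin terminal — exclude.
CIF value = FOB price + freight + insurance = 447961.33 + 1974.48 + 361.71 = 450297.52
Import duty = 15614 × 3.66 = 57147.24
Buyer bears: freight 1974.48 + insurance 361.71 + delivery 1001.33 + duty 57147.24 = 60484.76
Landed cost = invoice 447961.33 + 60484.76 = 508446.09

Total landed cost: GBP 508446.09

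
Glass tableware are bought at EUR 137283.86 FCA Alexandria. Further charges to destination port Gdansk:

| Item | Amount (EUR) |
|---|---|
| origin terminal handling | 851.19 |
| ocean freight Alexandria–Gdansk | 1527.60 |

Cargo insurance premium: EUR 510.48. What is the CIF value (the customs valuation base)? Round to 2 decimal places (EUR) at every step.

CIF value: EUR 140173.13

CIF = FCA price + pre-shipment costs + freight + insurance
CIF = 137283.86 + 851.19 + 1527.60 + 510.48 = 140173.13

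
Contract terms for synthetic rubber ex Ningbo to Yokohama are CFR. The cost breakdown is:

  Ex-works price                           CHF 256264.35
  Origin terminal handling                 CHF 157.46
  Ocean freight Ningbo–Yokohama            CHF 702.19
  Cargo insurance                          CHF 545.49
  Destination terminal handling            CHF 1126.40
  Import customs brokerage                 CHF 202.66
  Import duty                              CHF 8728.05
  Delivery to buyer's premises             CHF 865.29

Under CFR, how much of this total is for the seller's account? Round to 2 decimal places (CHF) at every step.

CFR: the seller pays costs through ocean freight to the destination port, but not insurance.
Seller's account: goods 256264.35 + origin terminal 157.46 + freight 702.19 = 257124.00
Buyer's account: insurance 545.49 + destination terminal 1126.40 + brokerage 202.66 + duty 8728.05 + delivery 865.29 = 11467.89

Seller's account: CHF 257124.00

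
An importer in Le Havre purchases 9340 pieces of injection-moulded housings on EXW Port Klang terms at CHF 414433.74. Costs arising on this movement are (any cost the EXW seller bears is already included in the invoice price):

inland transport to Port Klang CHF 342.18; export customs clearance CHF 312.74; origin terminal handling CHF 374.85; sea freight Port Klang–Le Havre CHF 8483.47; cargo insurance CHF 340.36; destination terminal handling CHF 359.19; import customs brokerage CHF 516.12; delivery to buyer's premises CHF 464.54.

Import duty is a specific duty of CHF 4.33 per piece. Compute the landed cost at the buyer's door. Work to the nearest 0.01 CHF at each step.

EXW: the seller makes goods available at their premises; the buyer bears all onward costs.
CIF value = EXW price + inland to port + export clearance + origin terminal + freight + insurance = 414433.74 + 342.18 + 312.74 + 374.85 + 8483.47 + 340.36 = 424287.34
Import duty = 9340 × 4.33 = 40442.20
Buyer bears: inland to port 342.18 + export clearance 312.74 + origin terminal 374.85 + freight 8483.47 + insurance 340.36 + destination terminal 359.19 + brokerage 516.12 + delivery 464.54 + duty 40442.20 = 51635.65
Landed cost = invoice 414433.74 + 51635.65 = 466069.39

Total landed cost: CHF 466069.39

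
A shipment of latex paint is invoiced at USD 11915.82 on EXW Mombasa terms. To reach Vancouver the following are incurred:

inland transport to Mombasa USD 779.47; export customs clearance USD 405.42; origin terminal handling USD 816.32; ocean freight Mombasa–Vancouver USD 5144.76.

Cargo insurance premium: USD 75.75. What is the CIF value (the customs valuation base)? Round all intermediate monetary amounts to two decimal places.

CIF value: USD 19137.54

CIF = EXW price + pre-shipment costs + freight + insurance
CIF = 11915.82 + 779.47 + 405.42 + 816.32 + 5144.76 + 75.75 = 19137.54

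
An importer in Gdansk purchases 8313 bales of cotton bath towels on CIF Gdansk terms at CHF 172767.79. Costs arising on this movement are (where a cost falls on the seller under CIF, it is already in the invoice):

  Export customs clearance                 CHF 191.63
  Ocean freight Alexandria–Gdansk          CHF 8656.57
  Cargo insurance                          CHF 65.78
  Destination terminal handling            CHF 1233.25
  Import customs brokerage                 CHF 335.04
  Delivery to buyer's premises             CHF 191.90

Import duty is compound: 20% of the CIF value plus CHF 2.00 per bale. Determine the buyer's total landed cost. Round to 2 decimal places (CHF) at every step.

CIF: the seller pays costs through ocean freight and marine insurance to the destination port.
Already in the invoice (seller's account under CIF): export clearance, freight, insurance — exclude.
The CIF price already equals the CIF value: 172767.79
Ad valorem component: 172767.79 × 20% = 34553.56
Specific component: 8313 × 2.00 = 16626.00
Import duty = 34553.56 + 16626.00 = 51179.56
Buyer bears: destination terminal 1233.25 + brokerage 335.04 + delivery 191.90 + duty 51179.56 = 52939.75
Landed cost = invoice 172767.79 + 52939.75 = 225707.54

Total landed cost: CHF 225707.54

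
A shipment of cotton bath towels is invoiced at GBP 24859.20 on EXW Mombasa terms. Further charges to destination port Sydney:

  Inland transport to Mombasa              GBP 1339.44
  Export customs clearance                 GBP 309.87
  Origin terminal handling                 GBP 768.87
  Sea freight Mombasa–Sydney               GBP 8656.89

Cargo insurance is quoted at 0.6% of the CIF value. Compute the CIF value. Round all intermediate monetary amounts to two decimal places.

CIF value: GBP 36151.18

Let C be the CIF value. C = EXW price + pre-shipment costs + freight + 0.6% × C
C − 0.6% × C = 24859.20 + 1339.44 + 309.87 + 768.87 + 8656.89
0.994 × C = 35934.27
C = 35934.27 / 0.994 = 36151.18
Insurance premium = 0.6% × 36151.18 = 216.91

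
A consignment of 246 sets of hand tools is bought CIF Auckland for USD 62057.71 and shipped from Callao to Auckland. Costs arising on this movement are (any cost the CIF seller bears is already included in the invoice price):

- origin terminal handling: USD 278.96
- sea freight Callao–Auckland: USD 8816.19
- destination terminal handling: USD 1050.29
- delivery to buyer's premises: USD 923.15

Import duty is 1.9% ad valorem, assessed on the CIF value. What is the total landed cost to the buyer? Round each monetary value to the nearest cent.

Total landed cost: USD 65210.25

CIF: the seller pays costs through ocean freight and marine insurance to the destination port.
Already in the invoice (seller's account under CIF): origin terminal, freight — exclude.
The CIF price already equals the CIF value: 62057.71
Import duty = 62057.71 × 1.9% = 1179.10
Buyer bears: destination terminal 1050.29 + delivery 923.15 + duty 1179.10 = 3152.54
Landed cost = invoice 62057.71 + 3152.54 = 65210.25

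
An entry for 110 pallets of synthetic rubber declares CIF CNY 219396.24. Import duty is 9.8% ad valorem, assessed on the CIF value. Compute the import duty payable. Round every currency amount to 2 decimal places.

Import duty = 219396.24 × 9.8% = 21500.83

Import duty: CNY 21500.83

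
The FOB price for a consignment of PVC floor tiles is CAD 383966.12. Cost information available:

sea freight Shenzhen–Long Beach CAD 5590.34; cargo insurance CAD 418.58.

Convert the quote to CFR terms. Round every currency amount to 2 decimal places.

CFR price: CAD 389556.46

Not relevant to the conversion: insurance — on the buyer under both terms; not part of either seller's price.
From FOB to CFR, the seller additionally bears: freight.
CFR price = 383966.12 + 5590.34 = 389556.46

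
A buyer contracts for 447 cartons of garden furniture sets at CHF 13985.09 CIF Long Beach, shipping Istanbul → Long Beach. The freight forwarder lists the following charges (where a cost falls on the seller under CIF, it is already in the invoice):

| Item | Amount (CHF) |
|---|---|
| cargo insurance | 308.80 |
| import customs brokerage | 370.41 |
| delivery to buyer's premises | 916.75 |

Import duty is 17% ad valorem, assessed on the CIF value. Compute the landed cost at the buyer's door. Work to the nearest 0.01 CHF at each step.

CIF: the seller pays costs through ocean freight and marine insurance to the destination port.
Already in the invoice (seller's account under CIF): insurance — exclude.
The CIF price already equals the CIF value: 13985.09
Import duty = 13985.09 × 17% = 2377.47
Buyer bears: brokerage 370.41 + delivery 916.75 + duty 2377.47 = 3664.63
Landed cost = invoice 13985.09 + 3664.63 = 17649.72

Total landed cost: CHF 17649.72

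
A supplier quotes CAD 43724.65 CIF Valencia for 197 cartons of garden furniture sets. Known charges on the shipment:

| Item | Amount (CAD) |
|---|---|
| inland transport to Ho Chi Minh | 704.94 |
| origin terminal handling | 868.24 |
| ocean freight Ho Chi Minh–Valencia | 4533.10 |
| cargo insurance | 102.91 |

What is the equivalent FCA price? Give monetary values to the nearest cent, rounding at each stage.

Not relevant to the conversion: inland to port — on the seller under both CIF and FCA; already in the CIF price and stays in the FCA price.
From CIF to FCA, the seller no longer bears: origin terminal, freight, insurance.
FCA price = 43724.65 − 868.24 − 4533.10 − 102.91 = 38220.40

FCA price: CAD 38220.40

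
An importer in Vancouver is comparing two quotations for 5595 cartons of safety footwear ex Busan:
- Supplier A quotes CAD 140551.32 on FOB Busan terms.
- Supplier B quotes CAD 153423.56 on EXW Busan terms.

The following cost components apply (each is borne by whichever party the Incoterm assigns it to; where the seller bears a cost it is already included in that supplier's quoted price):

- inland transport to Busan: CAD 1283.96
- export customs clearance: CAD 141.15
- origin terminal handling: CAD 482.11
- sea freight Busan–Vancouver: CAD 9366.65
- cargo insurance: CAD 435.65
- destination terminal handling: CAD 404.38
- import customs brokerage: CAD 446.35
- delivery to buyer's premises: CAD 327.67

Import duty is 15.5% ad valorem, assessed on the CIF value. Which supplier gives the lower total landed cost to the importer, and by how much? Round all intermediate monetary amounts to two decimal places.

Supplier A (FOB):
CIF value = FOB price + freight + insurance = 140551.32 + 9366.65 + 435.65 = 150353.62
Import duty = 150353.62 × 15.5% = 23304.81
Buyer bears (A): 9366.65 + 435.65 + 404.38 + 446.35 + 327.67 = 10980.70
Landed cost (A) = invoice 140551.32 + 10980.70 + duty 23304.81 = 174836.83
Supplier B (EXW):
CIF value = EXW price + inland to port + export clearance + origin terminal + freight + insurance = 153423.56 + 1283.96 + 141.15 + 482.11 + 9366.65 + 435.65 = 165133.08
Import duty = 165133.08 × 15.5% = 25595.63
Buyer bears (B): 1283.96 + 141.15 + 482.11 + 9366.65 + 435.65 + 404.38 + 446.35 + 327.67 = 12887.92
Landed cost (B) = invoice 153423.56 + 12887.92 + duty 25595.63 = 191907.11
Difference = |174836.83 − 191907.11| = 17070.28

Supplier A is cheaper by CAD 17070.28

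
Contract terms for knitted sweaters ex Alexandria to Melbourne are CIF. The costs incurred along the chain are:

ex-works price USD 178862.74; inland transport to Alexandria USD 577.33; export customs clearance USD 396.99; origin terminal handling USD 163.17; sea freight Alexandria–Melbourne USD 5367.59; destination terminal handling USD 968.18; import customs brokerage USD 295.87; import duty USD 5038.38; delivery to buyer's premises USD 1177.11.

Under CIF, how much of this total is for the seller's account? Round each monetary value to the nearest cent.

CIF: the seller pays costs through ocean freight and marine insurance to the destination port.
Seller's account: goods 178862.74 + inland to port 577.33 + export clearance 396.99 + origin terminal 163.17 + freight 5367.59 = 185367.82
Buyer's account: destination terminal 968.18 + brokerage 295.87 + duty 5038.38 + delivery 1177.11 = 7479.54

Seller's account: USD 185367.82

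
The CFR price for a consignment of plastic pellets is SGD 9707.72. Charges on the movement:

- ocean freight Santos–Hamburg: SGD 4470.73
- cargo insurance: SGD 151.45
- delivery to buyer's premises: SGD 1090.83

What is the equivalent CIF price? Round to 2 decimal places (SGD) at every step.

Not relevant to the conversion: freight — on the seller under both CFR and CIF; already in the CFR price and stays in the CIF price. delivery — on the buyer under both terms; not part of either seller's price.
From CFR to CIF, the seller additionally bears: insurance.
CIF price = 9707.72 + 151.45 = 9859.17

CIF price: SGD 9859.17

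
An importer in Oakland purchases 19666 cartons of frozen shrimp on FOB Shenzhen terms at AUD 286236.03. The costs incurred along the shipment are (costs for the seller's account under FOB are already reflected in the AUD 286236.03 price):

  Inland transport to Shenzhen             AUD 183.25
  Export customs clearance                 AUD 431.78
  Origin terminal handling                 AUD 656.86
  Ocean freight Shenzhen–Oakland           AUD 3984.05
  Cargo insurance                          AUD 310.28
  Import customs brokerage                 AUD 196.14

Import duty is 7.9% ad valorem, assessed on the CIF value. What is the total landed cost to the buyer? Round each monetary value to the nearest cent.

Total landed cost: AUD 313678.40

FOB: the seller bears costs until goods are on board at the origin port; the buyer bears freight, insurance and all costs thereafter.
Already in the invoice (seller's account under FOB): inland to port, export clearance, origin terminal — exclude.
CIF value = FOB price + freight + insurance = 286236.03 + 3984.05 + 310.28 = 290530.36
Import duty = 290530.36 × 7.9% = 22951.90
Buyer bears: freight 3984.05 + insurance 310.28 + brokerage 196.14 + duty 22951.90 = 27442.37
Landed cost = invoice 286236.03 + 27442.37 = 313678.40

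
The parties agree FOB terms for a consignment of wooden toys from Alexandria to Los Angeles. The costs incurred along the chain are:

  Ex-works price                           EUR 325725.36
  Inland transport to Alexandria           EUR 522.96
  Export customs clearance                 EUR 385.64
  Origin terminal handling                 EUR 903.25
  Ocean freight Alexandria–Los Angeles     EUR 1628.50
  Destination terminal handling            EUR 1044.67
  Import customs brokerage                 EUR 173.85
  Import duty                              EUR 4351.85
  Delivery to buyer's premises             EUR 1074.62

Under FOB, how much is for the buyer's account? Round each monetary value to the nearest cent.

Buyer's account: EUR 8273.49

FOB: the seller bears costs until goods are on board at the origin port; the buyer bears freight, insurance and all costs thereafter.
Seller's account: goods 325725.36 + inland to port 522.96 + export clearance 385.64 + origin terminal 903.25 = 327537.21
Buyer's account: freight 1628.50 + destination terminal 1044.67 + brokerage 173.85 + duty 4351.85 + delivery 1074.62 = 8273.49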